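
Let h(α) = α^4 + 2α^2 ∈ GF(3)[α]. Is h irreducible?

Check for roots in GF(3): h(0) = 0 → root; h(1) = 0 → root; h(2) = 0 → root.
h(0) = 0, so (α) divides h(α); h is reducible.

No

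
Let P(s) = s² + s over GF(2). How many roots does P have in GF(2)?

Evaluate at each of the 2 elements of GF(2):
P(0) = 0 → root; P(1) = 0 → root.
Roots: {0, 1}.

2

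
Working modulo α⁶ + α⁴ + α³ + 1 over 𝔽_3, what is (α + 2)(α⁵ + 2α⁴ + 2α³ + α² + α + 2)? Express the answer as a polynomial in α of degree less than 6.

α^5 + 2α^4 + α^3 + α

Multiply in 𝔽_3[α]: (α + 2)·(α⁵ + 2α⁴ + 2α³ + α² + α + 2) = α⁶ + α⁵ + 2α³ + α + 1.
Reduce using α⁶ ≡ 2α⁴ + 2α³ + 2 (mod α⁶ + α⁴ + α³ + 1).
Reduced: α⁵ + 2α⁴ + α³ + α.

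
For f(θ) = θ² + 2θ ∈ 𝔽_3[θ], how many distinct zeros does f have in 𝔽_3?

Evaluate at each of the 3 elements of 𝔽_3:
f(0) = 0 → root; f(1) = 0 → root; f(2) = 2.
Roots: {0, 1}.

2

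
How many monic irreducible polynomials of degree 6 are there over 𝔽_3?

116

By the necklace-counting formula, N_3(6) = (1/6) Σ_{d|6} μ(6/d)·3^d.
Divisors of 6: 1, 2, 3, 6; μ(6/d) for each: 1, -1, -1, 1.
Σ = 3^1 − 3^2 − 3^3 + 3^6 = 696.
N = 696/6 = 116.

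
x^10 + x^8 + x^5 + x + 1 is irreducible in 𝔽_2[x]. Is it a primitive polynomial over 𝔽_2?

Write f(x) = x^10 + x^8 + x^5 + x + 1.
|GF(2^10)^×| = 2^10 − 1 = 1023. Prime factorization: 1023 = 3·11·31.
f is primitive ⇔ x has order 1023 in GF(2)[x]/(f), i.e. x^(1023/q) ≠ 1 for each prime q | 1023.
x^(341) mod f = x^5 + x^4 + x^2 + x.
x^(93) mod f = x^9 + x^8 + x^6 + x^5 + x^3 + x.
x^(33) mod f = x^7 + x^5 + x^4.
None equal 1, so x has full order 1023; f is primitive.

Yes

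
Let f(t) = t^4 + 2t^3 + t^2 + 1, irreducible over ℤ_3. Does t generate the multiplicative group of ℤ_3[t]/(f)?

|GF(3^4)^×| = 3^4 − 1 = 80. Prime factorization: 80 = 2^4·5.
f is primitive ⇔ t has order 80 in GF(3)[t]/(f), i.e. t^(80/q) ≠ 1 for each prime q | 80.
t^(40) mod f = 1
t^(16) mod f = t^3 + t^2 + 2t.
Since t^(40) = 1, the order of t divides 40 < 80; not primitive.

No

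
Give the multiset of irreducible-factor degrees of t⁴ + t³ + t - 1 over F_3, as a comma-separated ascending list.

2, 2

Write f(t) = t⁴ + t³ + t - 1.
Roots in F_3: f(0) = 2; f(1) = 2; f(2) = 1.
Complete factorization: f(t) = (t² + 1)·(t² + t - 1).
Factor degrees with multiplicity: 2 + 2 = 4.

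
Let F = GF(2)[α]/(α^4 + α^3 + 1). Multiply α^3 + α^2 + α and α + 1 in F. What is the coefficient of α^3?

1

Multiply in GF(2)[α]: (α^3 + α^2 + α)·(α + 1) = α^4 + α.
Reduce using α^4 ≡ α^3 + 1 (mod α^4 + α^3 + 1).
Reduced: α^3 + α + 1.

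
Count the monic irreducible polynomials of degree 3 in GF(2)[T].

2

Gauss's count: N_{2}(3) = (1/3) Σ_{d|3} μ(3/d)·2^d.
Divisors of 3: 1, 3; μ(3/d) for each: -1, 1.
Σ = − 2^1 + 2^3 = 6.
N = 6/3 = 2.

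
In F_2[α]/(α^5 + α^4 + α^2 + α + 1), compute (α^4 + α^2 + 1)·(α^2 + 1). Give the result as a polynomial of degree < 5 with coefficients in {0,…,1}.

Multiply in F_2[α]: (α^4 + α^2 + 1)·(α^2 + 1) = α^6 + 1.
Reduce using α^5 ≡ α^4 + α^2 + α + 1 (mod α^5 + α^4 + α^2 + α + 1).
Reduced: α^4 + α^3.

α^4 + α^3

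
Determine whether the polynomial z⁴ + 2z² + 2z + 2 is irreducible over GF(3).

Write h(z) = z⁴ + 2z² + 2z + 2.
Check for roots in GF(3): h(0) = 2; h(1) = 1; h(2) = 0 → root.
h(2) = 0, so (z − 2) divides h(z); h is reducible.

No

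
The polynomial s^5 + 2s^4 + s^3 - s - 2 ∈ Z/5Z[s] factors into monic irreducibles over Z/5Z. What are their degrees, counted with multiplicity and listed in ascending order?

5

Write f(s) = s^5 + 2s^4 + s^3 - s - 2.
Roots in Z/5Z: f(0) = 3; f(1) = 1; f(2) = 3; f(3) = 2; f(4) = 4.
Complete factorization: f(s) = (s^5 + 2s^4 + s^3 - s - 2).
Factor degrees with multiplicity: 5 = 5.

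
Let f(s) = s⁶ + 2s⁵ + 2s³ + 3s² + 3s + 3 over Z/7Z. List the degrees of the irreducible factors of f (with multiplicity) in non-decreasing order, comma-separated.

Linear factors from roots: (s - 1), (s + 3), (s + 2), (s + 1).
Complete factorization: f(s) = (s + 2)·(s - 1)·(s + 1)^2·(s + 3)^2.
Factor degrees with multiplicity: 1 + 1 + 1 + 1 + 1 + 1 = 6.

1, 1, 1, 1, 1, 1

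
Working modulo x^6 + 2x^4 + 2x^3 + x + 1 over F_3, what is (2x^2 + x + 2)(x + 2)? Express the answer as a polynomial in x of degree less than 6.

Multiply in F_3[x]: (2x^2 + x + 2)·(x + 2) = 2x^3 + 2x^2 + x + 1.
Reduced: 2x^3 + 2x^2 + x + 1.

2x^3 + 2x^2 + x + 1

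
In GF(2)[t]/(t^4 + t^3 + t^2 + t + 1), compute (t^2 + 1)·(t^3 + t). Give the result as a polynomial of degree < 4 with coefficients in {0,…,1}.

Multiply in GF(2)[t]: (t^2 + 1)·(t^3 + t) = t^5 + t.
Reduce using t^4 ≡ t^3 + t^2 + t + 1 (mod t^4 + t^3 + t^2 + t + 1).
Reduced: t + 1.

t + 1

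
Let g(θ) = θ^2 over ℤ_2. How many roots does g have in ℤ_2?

Evaluate at each of the 2 elements of ℤ_2:
g(0) = 0 → root; g(1) = 1.
Roots: {0}.

1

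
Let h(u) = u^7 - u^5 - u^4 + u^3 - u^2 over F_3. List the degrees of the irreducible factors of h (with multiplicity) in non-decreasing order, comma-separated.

1, 1, 1, 2, 2

Roots in F_3: h(0) = 0 → root; h(1) = 2; h(2) = 0 → root.
Linear factors from roots: (u), (u + 1).
Complete factorization: h(u) = (u + 1)·(u)^2·(u^2 + 1)·(u^2 - u - 1).
Factor degrees with multiplicity: 1 + 1 + 1 + 2 + 2 = 7.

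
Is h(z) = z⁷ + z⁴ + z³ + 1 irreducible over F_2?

Check for roots in F_2: h(0) = 1; h(1) = 0 → root.
h(1) = 0, so (z − 1) divides h(z); h is reducible.

No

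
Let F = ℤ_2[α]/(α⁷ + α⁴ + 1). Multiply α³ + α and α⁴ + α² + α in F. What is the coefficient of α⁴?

Multiply in ℤ_2[α]: (α³ + α)·(α⁴ + α² + α) = α⁷ + α⁴ + α³ + α².
Reduce using α⁷ ≡ α⁴ + 1 (mod α⁷ + α⁴ + 1).
Reduced: α³ + α² + 1.

0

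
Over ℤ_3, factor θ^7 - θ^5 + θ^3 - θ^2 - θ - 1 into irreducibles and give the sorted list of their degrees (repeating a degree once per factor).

Write f(θ) = θ^7 - θ^5 + θ^3 - θ^2 - θ - 1.
Roots in ℤ_3: f(0) = 2; f(1) = 1; f(2) = 1.
Complete factorization: f(θ) = (θ^7 - θ^5 + θ^3 - θ^2 - θ - 1).
Factor degrees with multiplicity: 7 = 7.

7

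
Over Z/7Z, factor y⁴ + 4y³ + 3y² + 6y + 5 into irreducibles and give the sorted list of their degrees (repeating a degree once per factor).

Write g(y) = y⁴ + 4y³ + 3y² + 6y + 5.
Linear factors from roots: (y + 5).
Complete factorization: g(y) = (y + 5)^2·(y² + y + 3).
Factor degrees with multiplicity: 1 + 1 + 2 = 4.

1, 1, 2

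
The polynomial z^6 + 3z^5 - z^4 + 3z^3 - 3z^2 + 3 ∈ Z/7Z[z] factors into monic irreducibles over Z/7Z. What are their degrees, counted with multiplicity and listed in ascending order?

6

Write h(z) = z^6 + 3z^5 - z^4 + 3z^3 - 3z^2 + 3.
Complete factorization: h(z) = (z^6 + 3z^5 - z^4 + 3z^3 - 3z^2 + 3).
Factor degrees with multiplicity: 6 = 6.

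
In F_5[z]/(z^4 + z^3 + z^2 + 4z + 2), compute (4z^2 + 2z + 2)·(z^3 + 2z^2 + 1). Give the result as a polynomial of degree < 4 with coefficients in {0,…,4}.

Multiply in F_5[z]: (4z^2 + 2z + 2)·(z^3 + 2z^2 + 1) = 4z^5 + z^3 + 3z^2 + 2z + 2.
Reduce using z^4 ≡ 4z^3 + 4z^2 + z + 3 (mod z^4 + z^3 + z^2 + 4z + 2).
Reduced: z^3 + z^2.

z^3 + z^2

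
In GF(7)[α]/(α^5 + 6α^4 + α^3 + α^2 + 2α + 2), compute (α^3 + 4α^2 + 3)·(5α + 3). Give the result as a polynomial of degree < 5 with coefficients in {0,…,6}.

5α^4 + 2α^3 + 5α^2 + α + 2

Multiply in GF(7)[α]: (α^3 + 4α^2 + 3)·(5α + 3) = 5α^4 + 2α^3 + 5α^2 + α + 2.
Reduced: 5α^4 + 2α^3 + 5α^2 + α + 2.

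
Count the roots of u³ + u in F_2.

Write g(u) = u³ + u.
Evaluate at each of the 2 elements of F_2:
g(0) = 0 → root; g(1) = 0 → root.
Roots: {0, 1}.

2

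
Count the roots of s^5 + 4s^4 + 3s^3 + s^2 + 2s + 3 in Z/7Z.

1

Write f(s) = s^5 + 4s^4 + 3s^3 + s^2 + 2s + 3.
Evaluate at each of the 7 elements of Z/7Z:
f(0) = 3; f(1) = 0 → root; f(2) = 5; f(3) = 1; f(4) = 6; f(5) = 4; f(6) = 2.
Roots: {1}.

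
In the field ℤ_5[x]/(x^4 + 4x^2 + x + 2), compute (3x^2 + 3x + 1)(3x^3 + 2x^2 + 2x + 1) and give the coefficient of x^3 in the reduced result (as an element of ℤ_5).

Multiply in ℤ_5[x]: (3x^2 + 3x + 1)·(3x^3 + 2x^2 + 2x + 1) = 4x^5 + x^2 + 1.
Reduce using x^4 ≡ x^2 + 4x + 3 (mod x^4 + 4x^2 + x + 2).
Reduced: 4x^3 + 2x^2 + 2x + 1.

4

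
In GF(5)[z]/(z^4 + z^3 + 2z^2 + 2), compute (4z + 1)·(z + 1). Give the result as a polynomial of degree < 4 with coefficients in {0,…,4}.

4z^2 + 1

Multiply in GF(5)[z]: (4z + 1)·(z + 1) = 4z^2 + 1.
Reduced: 4z^2 + 1.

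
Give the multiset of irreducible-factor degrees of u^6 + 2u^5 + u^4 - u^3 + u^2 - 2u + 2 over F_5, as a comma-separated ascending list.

6

Write f(u) = u^6 + 2u^5 + u^4 - u^3 + u^2 - 2u + 2.
Roots in F_5: f(0) = 2; f(1) = 4; f(2) = 3; f(3) = 4; f(4) = 1.
Complete factorization: f(u) = (u^6 + 2u^5 + u^4 - u^3 + u^2 - 2u + 2).
Factor degrees with multiplicity: 6 = 6.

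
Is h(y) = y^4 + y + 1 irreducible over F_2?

Yes

Check for roots in F_2: h(0) = 1; h(1) = 1.
No roots, so no linear factors.
Monic irreducibles of degree 2 over GF(2): y^2 + y + 1.
None of them divide h (all give nonzero remainder).
No irreducible factor of degree ≤ 2 exists, so h is irreducible over GF(2).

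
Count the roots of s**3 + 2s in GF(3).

Write P(s) = s**3 + 2s.
Evaluate at each of the 3 elements of GF(3):
P(0) = 0 → root; P(1) = 0 → root; P(2) = 0 → root.
Roots: {0, 1, 2}.

3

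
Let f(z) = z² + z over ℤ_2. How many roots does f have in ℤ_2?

2

Evaluate at each of the 2 elements of ℤ_2:
f(0) = 0 → root; f(1) = 0 → root.
Roots: {0, 1}.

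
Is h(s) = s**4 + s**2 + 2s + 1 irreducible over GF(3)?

Check for roots in GF(3): h(0) = 1; h(1) = 2; h(2) = 1.
No roots, so no linear factors.
Monic irreducibles of degree 2 over GF(3): s**2 + 1, s**2 + s + 2, s**2 + 2s + 2.
None of them divide h (all give nonzero remainder).
No irreducible factor of degree ≤ 2 exists, so h is irreducible over GF(3).

Yes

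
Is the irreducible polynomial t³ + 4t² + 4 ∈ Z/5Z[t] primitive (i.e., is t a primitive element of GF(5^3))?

Write f(t) = t³ + 4t² + 4.
|GF(5^3)^×| = 5^3 − 1 = 124. Prime factorization: 124 = 2^2·31.
f is primitive ⇔ t has order 124 in GF(5)[t]/(f), i.e. t^(124/q) ≠ 1 for each prime q | 124.
t^(62) mod f = 1
t^(4) mod f = t² + t + 1.
Since t^(62) = 1, the order of t divides 62 < 124; not primitive.

No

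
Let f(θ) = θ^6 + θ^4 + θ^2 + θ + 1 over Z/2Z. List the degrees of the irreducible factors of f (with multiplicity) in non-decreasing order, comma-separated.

Roots in Z/2Z: f(0) = 1; f(1) = 1.
Complete factorization: f(θ) = (θ^6 + θ^4 + θ^2 + θ + 1).
Factor degrees with multiplicity: 6 = 6.

6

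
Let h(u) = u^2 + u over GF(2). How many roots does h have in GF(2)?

Evaluate at each of the 2 elements of GF(2):
h(0) = 0 → root; h(1) = 0 → root.
Roots: {0, 1}.

2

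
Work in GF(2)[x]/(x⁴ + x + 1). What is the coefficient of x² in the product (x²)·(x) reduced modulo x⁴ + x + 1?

0

Multiply in GF(2)[x]: (x²)·(x) = x³.
Reduced: x³.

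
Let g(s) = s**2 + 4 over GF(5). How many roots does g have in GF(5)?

2

Evaluate at each of the 5 elements of GF(5):
g(0) = 4; g(1) = 0 → root; g(2) = 3; g(3) = 3; g(4) = 0 → root.
Roots: {1, 4}.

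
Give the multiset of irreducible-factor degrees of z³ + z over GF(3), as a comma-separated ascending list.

1, 2

Write f(z) = z³ + z.
Roots in GF(3): f(0) = 0 → root; f(1) = 2; f(2) = 1.
Linear factors from roots: (z).
Complete factorization: f(z) = (z)·(z² + 1).
Factor degrees with multiplicity: 1 + 2 = 3.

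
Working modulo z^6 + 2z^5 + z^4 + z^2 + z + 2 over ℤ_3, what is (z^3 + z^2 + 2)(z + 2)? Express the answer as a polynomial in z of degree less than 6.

Multiply in ℤ_3[z]: (z^3 + z^2 + 2)·(z + 2) = z^4 + 2z^2 + 2z + 1.
Reduced: z^4 + 2z^2 + 2z + 1.

z^4 + 2z^2 + 2z + 1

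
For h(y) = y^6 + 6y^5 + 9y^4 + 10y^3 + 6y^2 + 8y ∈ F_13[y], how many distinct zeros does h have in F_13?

Evaluate at each of the 13 elements of F_13:
h(0) = 0 → root; h(1) = 1; h(2) = 0 → root; h(3) = 1; h(4) = 0 → root; h(5) = 9; h(6) = 7; h(7) = 0 → root; h(8) = 8; h(9) = 5; h(10) = 7; h(11) = 9; h(12) = 5.
Roots: {0, 2, 4, 7}.

4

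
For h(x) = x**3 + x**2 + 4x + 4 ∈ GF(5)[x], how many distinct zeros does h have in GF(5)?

Evaluate at each of the 5 elements of GF(5):
h(0) = 4; h(1) = 0 → root; h(2) = 4; h(3) = 2; h(4) = 0 → root.
Roots: {1, 4}.

2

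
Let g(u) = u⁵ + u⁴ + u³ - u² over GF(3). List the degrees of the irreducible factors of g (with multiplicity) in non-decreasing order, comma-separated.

1, 1, 3

Roots in GF(3): g(0) = 0 → root; g(1) = 2; g(2) = 1.
Linear factors from roots: (u).
Complete factorization: g(u) = (u)^2·(u³ + u² + u - 1).
Factor degrees with multiplicity: 1 + 1 + 3 = 5.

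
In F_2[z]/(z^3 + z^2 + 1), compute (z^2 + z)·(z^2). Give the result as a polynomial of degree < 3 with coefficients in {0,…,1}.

z

Multiply in F_2[z]: (z^2 + z)·(z^2) = z^4 + z^3.
Reduce using z^3 ≡ z^2 + 1 (mod z^3 + z^2 + 1).
Reduced: z.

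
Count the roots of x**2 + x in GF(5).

Write P(x) = x**2 + x.
Evaluate at each of the 5 elements of GF(5):
P(0) = 0 → root; P(1) = 2; P(2) = 1; P(3) = 2; P(4) = 0 → root.
Roots: {0, 4}.

2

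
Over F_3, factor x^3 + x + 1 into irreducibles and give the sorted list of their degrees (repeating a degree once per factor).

Write g(x) = x^3 + x + 1.
Roots in F_3: g(0) = 1; g(1) = 0 → root; g(2) = 2.
Linear factors from roots: (x + 2).
Complete factorization: g(x) = (x + 2)·(x^2 + x + 2).
Factor degrees with multiplicity: 1 + 2 = 3.

1, 2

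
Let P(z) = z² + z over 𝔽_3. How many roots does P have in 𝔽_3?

2

Evaluate at each of the 3 elements of 𝔽_3:
P(0) = 0 → root; P(1) = 2; P(2) = 0 → root.
Roots: {0, 2}.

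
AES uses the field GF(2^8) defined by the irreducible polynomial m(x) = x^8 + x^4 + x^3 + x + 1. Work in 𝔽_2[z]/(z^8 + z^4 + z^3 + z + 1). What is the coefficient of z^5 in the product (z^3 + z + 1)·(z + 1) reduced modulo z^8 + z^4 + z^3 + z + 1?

0

Multiply in 𝔽_2[z]: (z^3 + z + 1)·(z + 1) = z^4 + z^3 + z^2 + 1.
Reduced: z^4 + z^3 + z^2 + 1.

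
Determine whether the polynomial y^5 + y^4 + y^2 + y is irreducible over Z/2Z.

Write m(y) = y^5 + y^4 + y^2 + y.
Check for roots in Z/2Z: m(0) = 0 → root; m(1) = 0 → root.
m(0) = 0, so (y) divides m(y); m is reducible.

No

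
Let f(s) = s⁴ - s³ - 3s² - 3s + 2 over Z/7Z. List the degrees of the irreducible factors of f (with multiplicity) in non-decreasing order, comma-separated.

2, 2

Complete factorization: f(s) = (s² + s + 3)·(s² - 2s + 3).
Factor degrees with multiplicity: 2 + 2 = 4.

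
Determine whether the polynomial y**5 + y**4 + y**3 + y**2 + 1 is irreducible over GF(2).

Write P(y) = y**5 + y**4 + y**3 + y**2 + 1.
Check for roots in GF(2): P(0) = 1; P(1) = 1.
No roots, so no linear factors.
Monic irreducibles of degree 2 over GF(2): y**2 + y + 1.
None of them divide P (all give nonzero remainder).
No irreducible factor of degree ≤ 2 exists, so P is irreducible over GF(2).

Yes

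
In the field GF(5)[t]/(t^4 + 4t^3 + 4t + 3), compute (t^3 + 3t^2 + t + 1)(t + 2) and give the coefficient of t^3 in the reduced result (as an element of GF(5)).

1

Multiply in GF(5)[t]: (t^3 + 3t^2 + t + 1)·(t + 2) = t^4 + 2t^2 + 3t + 2.
Reduce using t^4 ≡ t^3 + t + 2 (mod t^4 + 4t^3 + 4t + 3).
Reduced: t^3 + 2t^2 + 4t + 4.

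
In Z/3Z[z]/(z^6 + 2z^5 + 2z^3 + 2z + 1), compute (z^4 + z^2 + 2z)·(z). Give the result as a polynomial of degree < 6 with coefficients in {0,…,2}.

z^5 + z^3 + 2z^2

Multiply in Z/3Z[z]: (z^4 + z^2 + 2z)·(z) = z^5 + z^3 + 2z^2.
Reduced: z^5 + z^3 + 2z^2.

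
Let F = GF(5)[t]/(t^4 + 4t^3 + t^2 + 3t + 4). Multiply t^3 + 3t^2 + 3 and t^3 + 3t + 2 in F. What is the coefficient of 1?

2

Multiply in GF(5)[t]: (t^3 + 3t^2 + 3)·(t^3 + 3t + 2) = t^6 + 3t^5 + 3t^4 + 4t^3 + t^2 + 4t + 1.
Reduce using t^4 ≡ t^3 + 4t^2 + 2t + 1 (mod t^4 + 4t^3 + t^2 + 3t + 4).
Reduced: 3t^3 + 4t^2 + 2.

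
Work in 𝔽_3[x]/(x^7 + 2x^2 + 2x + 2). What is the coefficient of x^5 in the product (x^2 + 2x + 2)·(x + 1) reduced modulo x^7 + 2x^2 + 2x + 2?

0

Multiply in 𝔽_3[x]: (x^2 + 2x + 2)·(x + 1) = x^3 + x + 2.
Reduced: x^3 + x + 2.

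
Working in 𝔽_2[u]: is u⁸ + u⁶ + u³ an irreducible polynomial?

No

Write m(u) = u⁸ + u⁶ + u³.
Check for roots in 𝔽_2: m(0) = 0 → root; m(1) = 1.
m(0) = 0, so (u) divides m(u); m is reducible.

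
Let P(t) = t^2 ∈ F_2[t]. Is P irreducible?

Check for roots in F_2: P(0) = 0 → root; P(1) = 1.
P(0) = 0, so (t) divides P(t); P is reducible.

No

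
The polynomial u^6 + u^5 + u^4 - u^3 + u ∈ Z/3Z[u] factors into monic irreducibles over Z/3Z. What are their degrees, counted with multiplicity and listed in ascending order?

1, 1, 2, 2

Write f(u) = u^6 + u^5 + u^4 - u^3 + u.
Roots in Z/3Z: f(0) = 0 → root; f(1) = 0 → root; f(2) = 1.
Linear factors from roots: (u), (u - 1).
Complete factorization: f(u) = (u)·(u - 1)·(u^2 + 1)·(u^2 - u - 1).
Factor degrees with multiplicity: 1 + 1 + 2 + 2 = 6.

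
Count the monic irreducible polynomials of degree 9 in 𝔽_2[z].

56

Gauss's count: N_{2}(9) = (1/9) Σ_{d|9} μ(9/d)·2^d.
Divisors of 9: 1, 3, 9; μ(9/d) for each: 0, -1, 1.
Σ = − 2^3 + 2^9 = 504.
N = 504/9 = 56.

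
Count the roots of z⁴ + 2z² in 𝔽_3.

Write h(z) = z⁴ + 2z².
Evaluate at each of the 3 elements of 𝔽_3:
h(0) = 0 → root; h(1) = 0 → root; h(2) = 0 → root.
Roots: {0, 1, 2}.

3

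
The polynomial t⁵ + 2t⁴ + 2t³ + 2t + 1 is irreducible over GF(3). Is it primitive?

Write f(t) = t⁵ + 2t⁴ + 2t³ + 2t + 1.
|GF(3^5)^×| = 3^5 − 1 = 242. Prime factorization: 242 = 2·11^2.
f is primitive ⇔ t has order 242 in GF(3)[t]/(f), i.e. t^(242/q) ≠ 1 for each prime q | 242.
t^(121) mod f = 2.
t^(22) mod f = t⁴ + t.
None equal 1, so t has full order 242; f is primitive.

Yes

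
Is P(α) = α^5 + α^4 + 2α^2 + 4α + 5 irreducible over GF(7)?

Check for roots in GF(7): P(0) = 5; P(1) = 6; P(2) = 6; P(3) = 2; P(4) = 3; P(5) = 3; P(6) = 3.
No roots, so no linear factors.
Degree-2 irreducible divisors: test the 21 monic irreducibles of degree 2 over GF(7).
None of them divide P (all give nonzero remainder).
No irreducible factor of degree ≤ 2 exists, so P is irreducible over GF(7).

Yes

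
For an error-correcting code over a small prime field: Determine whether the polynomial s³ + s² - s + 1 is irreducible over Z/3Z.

Yes

Write h(s) = s³ + s² - s + 1.
Check for roots in Z/3Z: h(0) = 1; h(1) = 2; h(2) = 2.
No roots. A degree-3 polynomial over a field with no linear factor is irreducible.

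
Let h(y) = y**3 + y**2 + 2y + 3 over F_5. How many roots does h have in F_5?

Evaluate at each of the 5 elements of F_5:
h(0) = 3; h(1) = 2; h(2) = 4; h(3) = 0 → root; h(4) = 1.
Roots: {3}.

1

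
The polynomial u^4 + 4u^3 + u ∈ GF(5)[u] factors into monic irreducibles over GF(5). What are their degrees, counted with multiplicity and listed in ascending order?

1, 1, 2

Write h(u) = u^4 + 4u^3 + u.
Roots in GF(5): h(0) = 0 → root; h(1) = 1; h(2) = 0 → root; h(3) = 2; h(4) = 1.
Linear factors from roots: (u), (u + 3).
Complete factorization: h(u) = (u)·(u + 3)·(u^2 + u + 2).
Factor degrees with multiplicity: 1 + 1 + 2 = 4.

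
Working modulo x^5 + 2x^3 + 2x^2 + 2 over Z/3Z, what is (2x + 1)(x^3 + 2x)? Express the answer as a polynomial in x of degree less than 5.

Multiply in Z/3Z[x]: (2x + 1)·(x^3 + 2x) = 2x^4 + x^3 + x^2 + 2x.
Reduced: 2x^4 + x^3 + x^2 + 2x.

2x^4 + x^3 + x^2 + 2x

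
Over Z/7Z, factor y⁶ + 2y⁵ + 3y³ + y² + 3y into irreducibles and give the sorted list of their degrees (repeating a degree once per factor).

Write g(y) = y⁶ + 2y⁵ + 3y³ + y² + 3y.
Linear factors from roots: (y).
Complete factorization: g(y) = (y)·(y² + 3y - 1)·(y³ - y² - 3y - 3).
Factor degrees with multiplicity: 1 + 2 + 3 = 6.

1, 2, 3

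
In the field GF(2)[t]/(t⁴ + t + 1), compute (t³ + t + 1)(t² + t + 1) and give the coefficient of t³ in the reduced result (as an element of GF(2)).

0

Multiply in GF(2)[t]: (t³ + t + 1)·(t² + t + 1) = t⁵ + t⁴ + 1.
Reduce using t⁴ ≡ t + 1 (mod t⁴ + t + 1).
Reduced: t².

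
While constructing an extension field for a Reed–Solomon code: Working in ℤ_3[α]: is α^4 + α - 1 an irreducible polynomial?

Write P(α) = α^4 + α - 1.
Check for roots in ℤ_3: P(0) = 2; P(1) = 1; P(2) = 2.
No roots, so no linear factors.
Monic irreducibles of degree 2 over GF(3): α^2 + 1, α^2 + α - 1, α^2 - α - 1.
None of them divide P (all give nonzero remainder).
No irreducible factor of degree ≤ 2 exists, so P is irreducible over GF(3).

Yes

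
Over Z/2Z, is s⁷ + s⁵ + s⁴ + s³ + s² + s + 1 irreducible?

Yes

Write h(s) = s⁷ + s⁵ + s⁴ + s³ + s² + s + 1.
Check for roots in Z/2Z: h(0) = 1; h(1) = 1.
No roots, so no linear factors.
Monic irreducibles of degree 2 over GF(2): s² + s + 1.
None of them divide h (all give nonzero remainder).
Monic irreducibles of degree 3 over GF(2): s³ + s + 1, s³ + s² + 1.
None of them divide h (all give nonzero remainder).
No irreducible factor of degree ≤ 3 exists, so h is irreducible over GF(2).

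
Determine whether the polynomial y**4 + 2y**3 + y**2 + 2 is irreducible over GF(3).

No

Write h(y) = y**4 + 2y**3 + y**2 + 2.
Check for roots in GF(3): h(0) = 2; h(1) = 0 → root; h(2) = 2.
h(1) = 0, so (y − 1) divides h(y); h is reducible.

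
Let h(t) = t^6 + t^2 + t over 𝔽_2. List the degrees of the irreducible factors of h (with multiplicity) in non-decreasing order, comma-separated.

1, 2, 3

Roots in 𝔽_2: h(0) = 0 → root; h(1) = 1.
Linear factors from roots: (t).
Complete factorization: h(t) = (t)·(t^2 + t + 1)·(t^3 + t^2 + 1).
Factor degrees with multiplicity: 1 + 2 + 3 = 6.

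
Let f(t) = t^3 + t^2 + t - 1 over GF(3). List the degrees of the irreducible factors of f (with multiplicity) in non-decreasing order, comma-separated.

Roots in GF(3): f(0) = 2; f(1) = 2; f(2) = 1.
Complete factorization: f(t) = (t^3 + t^2 + t - 1).
Factor degrees with multiplicity: 3 = 3.

3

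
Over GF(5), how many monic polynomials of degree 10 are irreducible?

The number of monic irreducibles of degree 10 over GF(5) is (1/10)·Σ_{d∣10} μ(10/d) 5^d.
Divisors of 10: 1, 2, 5, 10; μ(10/d) for each: 1, -1, -1, 1.
Σ = 5^1 − 5^2 − 5^5 + 5^10 = 9762480.
N = 9762480/10 = 976248.

976248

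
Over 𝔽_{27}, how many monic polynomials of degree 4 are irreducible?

By the necklace-counting formula, N_27(4) = (1/4) Σ_{d|4} μ(4/d)·27^d.
Divisors of 4: 1, 2, 4; μ(4/d) for each: 0, -1, 1.
Σ = − 27^2 + 27^4 = 530712.
N = 530712/4 = 132678.

132678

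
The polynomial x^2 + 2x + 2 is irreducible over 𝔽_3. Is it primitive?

Yes

Write f(x) = x^2 + 2x + 2.
|GF(3^2)^×| = 3^2 − 1 = 8. Prime factorization: 8 = 2^3.
f is primitive ⇔ x has order 8 in GF(3)[x]/(f), i.e. x^(8/q) ≠ 1 for each prime q | 8.
x^(4) mod f = 2.
None equal 1, so x has full order 8; f is primitive.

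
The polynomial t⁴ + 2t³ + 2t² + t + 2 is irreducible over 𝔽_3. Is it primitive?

Yes

Write f(t) = t⁴ + 2t³ + 2t² + t + 2.
|GF(3^4)^×| = 3^4 − 1 = 80. Prime factorization: 80 = 2^4·5.
f is primitive ⇔ t has order 80 in GF(3)[t]/(f), i.e. t^(80/q) ≠ 1 for each prime q | 80.
t^(40) mod f = 2.
t^(16) mod f = t² + 2t.
None equal 1, so t has full order 80; f is primitive.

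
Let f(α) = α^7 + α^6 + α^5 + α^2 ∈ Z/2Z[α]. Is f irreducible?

No

Check for roots in Z/2Z: f(0) = 0 → root; f(1) = 0 → root.
f(0) = 0, so (α) divides f(α); f is reducible.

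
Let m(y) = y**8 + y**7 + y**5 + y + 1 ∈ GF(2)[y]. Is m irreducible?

Yes

Check for roots in GF(2): m(0) = 1; m(1) = 1.
No roots, so no linear factors.
Monic irreducibles of degree 2 over GF(2): y**2 + y + 1.
None of them divide m (all give nonzero remainder).
Monic irreducibles of degree 3 over GF(2): y**3 + y + 1, y**3 + y**2 + 1.
None of them divide m (all give nonzero remainder).
Monic irreducibles of degree 4 over GF(2): y**4 + y + 1, y**4 + y**3 + 1, y**4 + y**3 + y**2 + y + 1.
None of them divide m (all give nonzero remainder).
No irreducible factor of degree ≤ 4 exists, so m is irreducible over GF(2).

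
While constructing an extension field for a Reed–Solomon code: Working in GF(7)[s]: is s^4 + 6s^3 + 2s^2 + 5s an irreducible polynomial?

No

Write h(s) = s^4 + 6s^3 + 2s^2 + 5s.
Check for roots in GF(7): h(0) = 0 → root; h(1) = 0 → root; h(2) = 5; h(3) = 3; h(4) = 6; h(5) = 1; h(6) = 6.
h(0) = 0, so (s) divides h(s); h is reducible.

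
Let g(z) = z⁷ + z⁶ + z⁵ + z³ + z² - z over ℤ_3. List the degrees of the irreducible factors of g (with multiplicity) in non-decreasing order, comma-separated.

Roots in ℤ_3: g(0) = 0 → root; g(1) = 1; g(2) = 0 → root.
Linear factors from roots: (z), (z + 1).
Complete factorization: g(z) = (z)·(z + 1)^3·(z³ + z² + z - 1).
Factor degrees with multiplicity: 1 + 1 + 1 + 1 + 3 = 7.

1, 1, 1, 1, 3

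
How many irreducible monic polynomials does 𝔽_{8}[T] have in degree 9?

14913024

x^(8^9) − x is the product of all monic irreducibles of degree dividing 9; Möbius inversion gives N = (1/9) Σ μ(9/d)·8^d.
Divisors of 9: 1, 3, 9; μ(9/d) for each: 0, -1, 1.
Σ = − 8^3 + 8^9 = 134217216.
N = 134217216/9 = 14913024.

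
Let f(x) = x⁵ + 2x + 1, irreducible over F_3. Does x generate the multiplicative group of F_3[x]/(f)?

|GF(3^5)^×| = 3^5 − 1 = 242. Prime factorization: 242 = 2·11^2.
f is primitive ⇔ x has order 242 in GF(3)[x]/(f), i.e. x^(242/q) ≠ 1 for each prime q | 242.
x^(121) mod f = 2.
x^(22) mod f = 2x³ + 2x² + x + 1.
None equal 1, so x has full order 242; f is primitive.

Yes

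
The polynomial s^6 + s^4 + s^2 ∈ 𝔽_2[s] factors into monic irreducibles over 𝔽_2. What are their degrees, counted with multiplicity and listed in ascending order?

1, 1, 2, 2

Write h(s) = s^6 + s^4 + s^2.
Roots in 𝔽_2: h(0) = 0 → root; h(1) = 1.
Linear factors from roots: (s).
Complete factorization: h(s) = (s)^2·(s^2 + s + 1)^2.
Factor degrees with multiplicity: 1 + 1 + 2 + 2 = 6.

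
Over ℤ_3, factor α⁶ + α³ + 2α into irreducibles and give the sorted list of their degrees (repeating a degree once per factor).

Write f(α) = α⁶ + α³ + 2α.
Roots in ℤ_3: f(0) = 0 → root; f(1) = 1; f(2) = 1.
Linear factors from roots: (α).
Complete factorization: f(α) = (α)·(α² + 2α + 2)·(α³ + α² + 2α + 1).
Factor degrees with multiplicity: 1 + 2 + 3 = 6.

1, 2, 3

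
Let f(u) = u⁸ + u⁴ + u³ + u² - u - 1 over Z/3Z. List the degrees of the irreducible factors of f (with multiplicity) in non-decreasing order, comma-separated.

8

Roots in Z/3Z: f(0) = 2; f(1) = 2; f(2) = 2.
Complete factorization: f(u) = (u⁸ + u⁴ + u³ + u² - u - 1).
Factor degrees with multiplicity: 8 = 8.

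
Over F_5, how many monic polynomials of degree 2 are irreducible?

Gauss's count: N_{5}(2) = (1/2) Σ_{d|2} μ(2/d)·5^d.
Divisors of 2: 1, 2; μ(2/d) for each: -1, 1.
Σ = − 5^1 + 5^2 = 20.
N = 20/2 = 10.

10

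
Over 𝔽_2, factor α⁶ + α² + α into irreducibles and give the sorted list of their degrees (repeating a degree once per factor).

1, 2, 3

Write f(α) = α⁶ + α² + α.
Roots in 𝔽_2: f(0) = 0 → root; f(1) = 1.
Linear factors from roots: (α).
Complete factorization: f(α) = (α)·(α² + α + 1)·(α³ + α² + 1).
Factor degrees with multiplicity: 1 + 2 + 3 = 6.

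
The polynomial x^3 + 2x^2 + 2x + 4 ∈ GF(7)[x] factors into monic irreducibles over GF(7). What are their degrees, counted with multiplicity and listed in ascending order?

Write g(x) = x^3 + 2x^2 + 2x + 4.
Linear factors from roots: (x + 2).
Complete factorization: g(x) = (x + 2)·(x^2 + 2).
Factor degrees with multiplicity: 1 + 2 = 3.

1, 2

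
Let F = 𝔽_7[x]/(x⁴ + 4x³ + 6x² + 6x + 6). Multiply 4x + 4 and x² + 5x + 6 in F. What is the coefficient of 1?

Multiply in 𝔽_7[x]: (4x + 4)·(x² + 5x + 6) = 4x³ + 3x² + 2x + 3.
Reduced: 4x³ + 3x² + 2x + 3.

3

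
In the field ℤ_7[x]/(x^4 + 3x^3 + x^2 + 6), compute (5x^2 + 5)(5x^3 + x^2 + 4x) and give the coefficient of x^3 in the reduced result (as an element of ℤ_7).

6

Multiply in ℤ_7[x]: (5x^2 + 5)·(5x^3 + x^2 + 4x) = 4x^5 + 5x^4 + 3x^3 + 5x^2 + 6x.
Reduce using x^4 ≡ 4x^3 + 6x^2 + 1 (mod x^4 + 3x^3 + x^2 + 6).
Reduced: 6x^3 + 5x^2 + 3x.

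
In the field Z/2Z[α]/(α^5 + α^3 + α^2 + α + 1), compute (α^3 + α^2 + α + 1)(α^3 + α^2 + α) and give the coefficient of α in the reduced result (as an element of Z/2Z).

Multiply in Z/2Z[α]: (α^3 + α^2 + α + 1)·(α^3 + α^2 + α) = α^6 + α^4 + α^3 + α.
Reduce using α^5 ≡ α^3 + α^2 + α + 1 (mod α^5 + α^3 + α^2 + α + 1).
Reduced: α^2.

0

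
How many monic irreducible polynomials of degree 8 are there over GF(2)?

30

The number of monic irreducibles of degree 8 over GF(2) is (1/8)·Σ_{d∣8} μ(8/d) 2^d.
Divisors of 8: 1, 2, 4, 8; μ(8/d) for each: 0, 0, -1, 1.
Σ = − 2^4 + 2^8 = 240.
N = 240/8 = 30.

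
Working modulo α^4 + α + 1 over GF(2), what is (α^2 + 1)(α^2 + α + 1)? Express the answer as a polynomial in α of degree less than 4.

α^3

Multiply in GF(2)[α]: (α^2 + 1)·(α^2 + α + 1) = α^4 + α^3 + α + 1.
Reduce using α^4 ≡ α + 1 (mod α^4 + α + 1).
Reduced: α^3.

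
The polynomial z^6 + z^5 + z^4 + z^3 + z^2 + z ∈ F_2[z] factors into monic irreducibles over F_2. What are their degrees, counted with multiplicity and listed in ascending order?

Write g(z) = z^6 + z^5 + z^4 + z^3 + z^2 + z.
Roots in F_2: g(0) = 0 → root; g(1) = 0 → root.
Linear factors from roots: (z), (z + 1).
Complete factorization: g(z) = (z)·(z + 1)·(z^2 + z + 1)^2.
Factor degrees with multiplicity: 1 + 1 + 2 + 2 = 6.

1, 1, 2, 2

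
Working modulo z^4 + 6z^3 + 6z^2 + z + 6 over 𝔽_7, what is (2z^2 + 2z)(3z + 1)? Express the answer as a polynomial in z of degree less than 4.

Multiply in 𝔽_7[z]: (2z^2 + 2z)·(3z + 1) = 6z^3 + z^2 + 2z.
Reduced: 6z^3 + z^2 + 2z.

6z^3 + z^2 + 2z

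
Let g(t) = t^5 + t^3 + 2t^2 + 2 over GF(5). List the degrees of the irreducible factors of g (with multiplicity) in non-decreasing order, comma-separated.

1, 1, 1, 2

Roots in GF(5): g(0) = 2; g(1) = 1; g(2) = 0 → root; g(3) = 0 → root; g(4) = 2.
Linear factors from roots: (t - 2), (t + 2).
Complete factorization: g(t) = (t + 2)·(t - 2)^2·(t^2 + 2t - 1).
Factor degrees with multiplicity: 1 + 1 + 1 + 2 = 5.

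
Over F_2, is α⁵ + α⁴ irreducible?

No

Write f(α) = α⁵ + α⁴.
Check for roots in F_2: f(0) = 0 → root; f(1) = 0 → root.
f(0) = 0, so (α) divides f(α); f is reducible.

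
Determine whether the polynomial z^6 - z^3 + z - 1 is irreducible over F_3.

No

Write m(z) = z^6 - z^3 + z - 1.
Check for roots in F_3: m(0) = 2; m(1) = 0 → root; m(2) = 0 → root.
m(1) = 0, so (z − 1) divides m(z); m is reducible.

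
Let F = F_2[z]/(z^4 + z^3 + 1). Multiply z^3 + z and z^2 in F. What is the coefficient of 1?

1

Multiply in F_2[z]: (z^3 + z)·(z^2) = z^5 + z^3.
Reduce using z^4 ≡ z^3 + 1 (mod z^4 + z^3 + 1).
Reduced: z + 1.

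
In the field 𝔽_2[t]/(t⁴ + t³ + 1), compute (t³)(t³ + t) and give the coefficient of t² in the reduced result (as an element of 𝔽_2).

1

Multiply in 𝔽_2[t]: (t³)·(t³ + t) = t⁶ + t⁴.
Reduce using t⁴ ≡ t³ + 1 (mod t⁴ + t³ + 1).
Reduced: t² + t.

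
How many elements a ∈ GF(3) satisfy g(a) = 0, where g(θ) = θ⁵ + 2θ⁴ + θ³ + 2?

Evaluate at each of the 3 elements of GF(3):
g(0) = 2; g(1) = 0 → root; g(2) = 2.
Roots: {1}.

1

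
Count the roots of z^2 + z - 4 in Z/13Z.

2

Write f(z) = z^2 + z - 4.
Evaluate at each of the 13 elements of Z/13Z:
f(0) = 9; f(1) = 11; f(2) = 2; f(3) = 8; f(4) = 3; f(5) = 0 → root; f(6) = 12; f(7) = 0 → root; f(8) = 3; f(9) = 8; f(10) = 2; f(11) = 11; f(12) = 9.
Roots: {5, 7}.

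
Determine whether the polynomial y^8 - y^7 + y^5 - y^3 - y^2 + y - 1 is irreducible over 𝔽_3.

Yes

Write h(y) = y^8 - y^7 + y^5 - y^3 - y^2 + y - 1.
Check for roots in 𝔽_3: h(0) = 2; h(1) = 2; h(2) = 2.
No roots, so no linear factors.
Monic irreducibles of degree 2 over GF(3): y^2 + 1, y^2 + y - 1, y^2 - y - 1.
None of them divide h (all give nonzero remainder).
Degree-3 irreducible divisors: test the 8 monic irreducibles of degree 3 over GF(3).
None of them divide h (all give nonzero remainder).
Degree-4 irreducible divisors: test the 18 monic irreducibles of degree 4 over GF(3).
None of them divide h (all give nonzero remainder).
No irreducible factor of degree ≤ 4 exists, so h is irreducible over GF(3).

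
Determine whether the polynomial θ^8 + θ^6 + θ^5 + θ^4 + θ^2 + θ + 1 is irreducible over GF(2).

Write m(θ) = θ^8 + θ^6 + θ^5 + θ^4 + θ^2 + θ + 1.
Check for roots in GF(2): m(0) = 1; m(1) = 1.
No roots, so no linear factors.
Monic irreducibles of degree 2 over GF(2): θ^2 + θ + 1.
None of them divide m (all give nonzero remainder).
Monic irreducibles of degree 3 over GF(2): θ^3 + θ + 1, θ^3 + θ^2 + 1.
None of them divide m (all give nonzero remainder).
Monic irreducibles of degree 4 over GF(2): θ^4 + θ + 1, θ^4 + θ^3 + 1, θ^4 + θ^3 + θ^2 + θ + 1.
None of them divide m (all give nonzero remainder).
No irreducible factor of degree ≤ 4 exists, so m is irreducible over GF(2).

Yes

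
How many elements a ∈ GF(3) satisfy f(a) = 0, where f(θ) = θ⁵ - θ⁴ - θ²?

Evaluate at each of the 3 elements of GF(3):
f(0) = 0 → root; f(1) = 2; f(2) = 0 → root.
Roots: {0, 2}.

2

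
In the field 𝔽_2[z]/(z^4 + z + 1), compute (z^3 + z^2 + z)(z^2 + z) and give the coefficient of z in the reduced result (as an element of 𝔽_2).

Multiply in 𝔽_2[z]: (z^3 + z^2 + z)·(z^2 + z) = z^5 + z^2.
Reduce using z^4 ≡ z + 1 (mod z^4 + z + 1).
Reduced: z.

1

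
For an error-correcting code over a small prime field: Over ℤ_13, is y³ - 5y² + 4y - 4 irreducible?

Write h(y) = y³ - 5y² + 4y - 4.
Check each element of ℤ_13 for a root: h(0)=9, h(1)=9, h(2)=5, h(3)=3, h(4)=9, h(5)=3, h(6)=4, h(7)=5, h(8)=12, h(9)=5, h(10)=3, h(11)=12, h(12)=12.
No roots. A degree-3 polynomial over a field with no linear factor is irreducible.

Yes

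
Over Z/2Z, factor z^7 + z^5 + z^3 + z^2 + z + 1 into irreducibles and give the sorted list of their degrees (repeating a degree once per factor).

Write h(z) = z^7 + z^5 + z^3 + z^2 + z + 1.
Roots in Z/2Z: h(0) = 1; h(1) = 0 → root.
Linear factors from roots: (z + 1).
Complete factorization: h(z) = (z + 1)^2·(z^2 + z + 1)·(z^3 + z^2 + 1).
Factor degrees with multiplicity: 1 + 1 + 2 + 3 = 7.

1, 1, 2, 3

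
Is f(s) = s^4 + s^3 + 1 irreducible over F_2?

Yes

Check for roots in F_2: f(0) = 1; f(1) = 1.
No roots, so no linear factors.
Monic irreducibles of degree 2 over GF(2): s^2 + s + 1.
None of them divide f (all give nonzero remainder).
No irreducible factor of degree ≤ 2 exists, so f is irreducible over GF(2).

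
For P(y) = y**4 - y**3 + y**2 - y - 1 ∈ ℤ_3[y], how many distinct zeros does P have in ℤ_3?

Evaluate at each of the 3 elements of ℤ_3:
P(0) = 2; P(1) = 2; P(2) = 0 → root.
Roots: {2}.

1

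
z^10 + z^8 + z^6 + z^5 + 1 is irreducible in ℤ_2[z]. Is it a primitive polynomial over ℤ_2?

No

Write f(z) = z^10 + z^8 + z^6 + z^5 + 1.
|GF(2^10)^×| = 2^10 − 1 = 1023. Prime factorization: 1023 = 3·11·31.
f is primitive ⇔ z has order 1023 in GF(2)[z]/(f), i.e. z^(1023/q) ≠ 1 for each prime q | 1023.
z^(341) mod f = z^8 + z^6 + z^5 + z^4 + z.
z^(93) mod f = 1
z^(33) mod f = z^7 + z^5 + z^3 + z^2 + 1.
Since z^(93) = 1, the order of z divides 93 < 1023; not primitive.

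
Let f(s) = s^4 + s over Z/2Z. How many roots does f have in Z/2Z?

Evaluate at each of the 2 elements of Z/2Z:
f(0) = 0 → root; f(1) = 0 → root.
Roots: {0, 1}.

2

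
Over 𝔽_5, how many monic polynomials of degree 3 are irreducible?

40

By the necklace-counting formula, N_5(3) = (1/3) Σ_{d|3} μ(3/d)·5^d.
Divisors of 3: 1, 3; μ(3/d) for each: -1, 1.
Σ = − 5^1 + 5^3 = 120.
N = 120/3 = 40.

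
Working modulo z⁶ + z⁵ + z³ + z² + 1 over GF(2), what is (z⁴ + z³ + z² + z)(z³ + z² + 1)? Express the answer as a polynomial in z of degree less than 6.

z^5 + 1

Multiply in GF(2)[z]: (z⁴ + z³ + z² + z)·(z³ + z² + 1) = z⁷ + z⁴ + z² + z.
Reduce using z⁶ ≡ z⁵ + z³ + z² + 1 (mod z⁶ + z⁵ + z³ + z² + 1).
Reduced: z⁵ + 1.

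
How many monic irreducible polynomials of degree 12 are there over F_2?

335

The number of monic irreducibles of degree 12 over GF(2) is (1/12)·Σ_{d∣12} μ(12/d) 2^d.
Divisors of 12: 1, 2, 3, 4, 6, 12; μ(12/d) for each: 0, 1, 0, -1, -1, 1.
Σ = 2^2 − 2^4 − 2^6 + 2^12 = 4020.
N = 4020/12 = 335.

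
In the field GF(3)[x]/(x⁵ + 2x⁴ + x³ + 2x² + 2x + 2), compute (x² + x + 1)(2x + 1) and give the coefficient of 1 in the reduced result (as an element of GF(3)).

1

Multiply in GF(3)[x]: (x² + x + 1)·(2x + 1) = 2x³ + 1.
Reduced: 2x³ + 1.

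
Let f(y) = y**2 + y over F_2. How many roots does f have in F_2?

Evaluate at each of the 2 elements of F_2:
f(0) = 0 → root; f(1) = 0 → root.
Roots: {0, 1}.

2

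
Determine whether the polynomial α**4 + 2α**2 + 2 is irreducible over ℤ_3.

Write h(α) = α**4 + 2α**2 + 2.
Check for roots in ℤ_3: h(0) = 2; h(1) = 2; h(2) = 2.
No roots, so no linear factors.
Monic irreducibles of degree 2 over GF(3): α**2 + 1, α**2 + α + 2, α**2 + 2α + 2.
None of them divide h (all give nonzero remainder).
No irreducible factor of degree ≤ 2 exists, so h is irreducible over GF(3).

Yes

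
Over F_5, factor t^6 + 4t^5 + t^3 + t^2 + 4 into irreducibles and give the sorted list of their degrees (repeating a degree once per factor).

Write g(t) = t^6 + 4t^5 + t^3 + t^2 + 4.
Roots in F_5: g(0) = 4; g(1) = 1; g(2) = 3; g(3) = 1; g(4) = 1.
Complete factorization: g(t) = (t^6 + 4t^5 + t^3 + t^2 + 4).
Factor degrees with multiplicity: 6 = 6.

6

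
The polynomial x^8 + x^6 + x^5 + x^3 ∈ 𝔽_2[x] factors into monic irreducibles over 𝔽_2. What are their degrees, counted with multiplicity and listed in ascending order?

1, 1, 1, 1, 1, 1, 2

Write g(x) = x^8 + x^6 + x^5 + x^3.
Roots in 𝔽_2: g(0) = 0 → root; g(1) = 0 → root.
Linear factors from roots: (x), (x + 1).
Complete factorization: g(x) = (x)^3·(x + 1)^3·(x^2 + x + 1).
Factor degrees with multiplicity: 1 + 1 + 1 + 1 + 1 + 1 + 2 = 8.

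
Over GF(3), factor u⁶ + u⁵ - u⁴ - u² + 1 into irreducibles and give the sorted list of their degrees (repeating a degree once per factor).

Write f(u) = u⁶ + u⁵ - u⁴ - u² + 1.
Roots in GF(3): f(0) = 1; f(1) = 1; f(2) = 2.
Complete factorization: f(u) = (u² - u - 1)·(u⁴ - u³ - u² + u - 1).
Factor degrees with multiplicity: 2 + 4 = 6.

2, 4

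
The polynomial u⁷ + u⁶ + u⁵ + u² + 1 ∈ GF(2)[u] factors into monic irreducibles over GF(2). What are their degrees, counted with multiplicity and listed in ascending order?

Write g(u) = u⁷ + u⁶ + u⁵ + u² + 1.
Roots in GF(2): g(0) = 1; g(1) = 1.
Complete factorization: g(u) = (u⁷ + u⁶ + u⁵ + u² + 1).
Factor degrees with multiplicity: 7 = 7.

7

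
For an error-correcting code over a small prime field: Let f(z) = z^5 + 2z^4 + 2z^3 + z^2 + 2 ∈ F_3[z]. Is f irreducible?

Yes

Check for roots in F_3: f(0) = 2; f(1) = 2; f(2) = 2.
No roots, so no linear factors.
Monic irreducibles of degree 2 over GF(3): z^2 + 1, z^2 + z + 2, z^2 + 2z + 2.
None of them divide f (all give nonzero remainder).
No irreducible factor of degree ≤ 2 exists, so f is irreducible over GF(3).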